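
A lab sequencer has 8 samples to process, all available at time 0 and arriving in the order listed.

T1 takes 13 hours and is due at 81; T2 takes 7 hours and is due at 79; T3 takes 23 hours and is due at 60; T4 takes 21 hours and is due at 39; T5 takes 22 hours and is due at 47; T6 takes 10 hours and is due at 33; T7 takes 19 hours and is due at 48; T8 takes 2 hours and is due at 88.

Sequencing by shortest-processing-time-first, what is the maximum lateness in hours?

SPT (increasing processing time): T8 T2 T6 T1 T7 T4 T5 T3.
T8: 0→2, due 88, lateness -86
T2: 2→9, due 79, lateness -70
T6: 9→19, due 33, lateness -14
T1: 19→32, due 81, lateness -49
T7: 32→51, due 48, lateness 3
T4: 51→72, due 39, lateness 33
T5: 72→94, due 47, lateness 47
T3: 94→117, due 60, lateness 57
Maximum = 57.

57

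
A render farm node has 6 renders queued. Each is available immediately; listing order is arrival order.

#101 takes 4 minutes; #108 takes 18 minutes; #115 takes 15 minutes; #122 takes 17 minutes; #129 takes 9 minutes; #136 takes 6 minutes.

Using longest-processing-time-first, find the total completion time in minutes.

296

LPT (decreasing processing time): #108 #122 #115 #129 #136 #101.
#108: 0→18
#122: 18→35
#115: 35→50
#129: 50→59
#136: 59→65
#101: 65→69
Sum = 18+35+50+59+65+69 = 296.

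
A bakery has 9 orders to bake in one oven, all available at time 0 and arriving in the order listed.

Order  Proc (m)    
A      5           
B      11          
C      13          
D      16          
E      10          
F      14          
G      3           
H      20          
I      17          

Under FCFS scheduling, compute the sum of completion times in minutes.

492

FIFO (arrival order): A B C D E F G H I.
A: 0→5
B: 5→16
C: 16→29
D: 29→45
E: 45→55
F: 55→69
G: 69→72
H: 72→92
I: 92→109
Sum = 5+16+29+45+55+69+72+92+109 = 492.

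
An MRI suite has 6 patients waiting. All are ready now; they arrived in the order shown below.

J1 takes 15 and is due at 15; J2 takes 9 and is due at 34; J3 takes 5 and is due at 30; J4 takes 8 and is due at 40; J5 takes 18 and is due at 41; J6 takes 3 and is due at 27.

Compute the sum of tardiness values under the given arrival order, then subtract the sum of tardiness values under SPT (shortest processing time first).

3

FIFO (arrival order): J1 J2 J3 J4 J5 J6.
J1: 0→15, due 15, tardiness 0
J2: 15→24, due 34, tardiness 0
J3: 24→29, due 30, tardiness 0
J4: 29→37, due 40, tardiness 0
J5: 37→55, due 41, tardiness 14
J6: 55→58, due 27, tardiness 31
Sum = 0+0+0+0+14+31 = 45.
SPT (increasing processing time): J6 J3 J4 J2 J1 J5.
J6: 0→3, due 27, tardiness 0
J3: 3→8, due 30, tardiness 0
J4: 8→16, due 40, tardiness 0
J2: 16→25, due 34, tardiness 0
J1: 25→40, due 15, tardiness 25
J5: 40→58, due 41, tardiness 17
Sum = 0+0+0+0+25+17 = 42.
Difference = 45 − 42 = 3.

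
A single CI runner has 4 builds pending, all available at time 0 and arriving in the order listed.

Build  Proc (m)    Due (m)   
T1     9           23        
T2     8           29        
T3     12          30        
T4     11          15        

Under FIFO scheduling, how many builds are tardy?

FIFO (arrival order): T1 T2 T3 T4.
T1: 0→9, due 23, tardiness 0
T2: 9→17, due 29, tardiness 0
T3: 17→29, due 30, tardiness 0
T4: 29→40, due 15, tardiness 25
Late builds: 1.

1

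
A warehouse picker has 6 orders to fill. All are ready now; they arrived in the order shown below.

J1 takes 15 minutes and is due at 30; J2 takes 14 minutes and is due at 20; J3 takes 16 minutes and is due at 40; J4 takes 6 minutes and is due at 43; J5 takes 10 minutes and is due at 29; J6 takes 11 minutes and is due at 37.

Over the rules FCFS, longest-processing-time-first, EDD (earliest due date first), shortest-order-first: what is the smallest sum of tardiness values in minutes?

77

FIFO (arrival order): J1 J2 J3 J4 J5 J6.
J1: 0→15, due 30, tardiness 0
J2: 15→29, due 20, tardiness 9
J3: 29→45, due 40, tardiness 5
J4: 45→51, due 43, tardiness 8
J5: 51→61, due 29, tardiness 32
J6: 61→72, due 37, tardiness 35
Sum = 0+9+5+8+32+35 = 89.
LPT (decreasing processing time): J3 J1 J2 J6 J5 J4.
J3: 0→16, due 40, tardiness 0
J1: 16→31, due 30, tardiness 1
J2: 31→45, due 20, tardiness 25
J6: 45→56, due 37, tardiness 19
J5: 56→66, due 29, tardiness 37
J4: 66→72, due 43, tardiness 29
Sum = 0+1+25+19+37+29 = 111.
EDD (increasing due date): J2 J5 J1 J6 J3 J4.
J2: 0→14, due 20, tardiness 0
J5: 14→24, due 29, tardiness 0
J1: 24→39, due 30, tardiness 9
J6: 39→50, due 37, tardiness 13
J3: 50→66, due 40, tardiness 26
J4: 66→72, due 43, tardiness 29
Sum = 0+0+9+13+26+29 = 77.
SPT (increasing processing time): J4 J5 J6 J2 J1 J3.
J4: 0→6, due 43, tardiness 0
J5: 6→16, due 29, tardiness 0
J6: 16→27, due 37, tardiness 0
J2: 27→41, due 20, tardiness 21
J1: 41→56, due 30, tardiness 26
J3: 56→72, due 40, tardiness 32
Sum = 0+0+0+21+26+32 = 79.
FIFO 89, LPT 111, EDD 77, SPT 79 → minimum 77.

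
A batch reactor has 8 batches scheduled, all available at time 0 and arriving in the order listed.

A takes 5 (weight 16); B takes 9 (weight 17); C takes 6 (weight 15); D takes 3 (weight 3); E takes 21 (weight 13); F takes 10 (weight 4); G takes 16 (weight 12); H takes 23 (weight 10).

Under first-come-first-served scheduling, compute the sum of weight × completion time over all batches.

3245

FIFO (arrival order): A B C D E F G H.
A: finishes 5, weight 16, w·C = 80
B: finishes 14, weight 17, w·C = 238
C: finishes 20, weight 15, w·C = 300
D: finishes 23, weight 3, w·C = 69
E: finishes 44, weight 13, w·C = 572
F: finishes 54, weight 4, w·C = 216
G: finishes 70, weight 12, w·C = 840
H: finishes 93, weight 10, w·C = 930
Sum = 80+238+300+69+572+216+840+930 = 3245.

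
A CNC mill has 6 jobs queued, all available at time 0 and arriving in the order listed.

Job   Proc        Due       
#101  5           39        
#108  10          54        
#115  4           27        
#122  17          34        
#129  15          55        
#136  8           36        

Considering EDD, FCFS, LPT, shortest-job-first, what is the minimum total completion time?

EDD (increasing due date): #115 #122 #136 #101 #108 #129.
#115: 0→4
#122: 4→21
#136: 21→29
#101: 29→34
#108: 34→44
#129: 44→59
Sum = 4+21+29+34+44+59 = 191.
FIFO (arrival order): #101 #108 #115 #122 #129 #136.
#101: 0→5
#108: 5→15
#115: 15→19
#122: 19→36
#129: 36→51
#136: 51→59
Sum = 5+15+19+36+51+59 = 185.
LPT (decreasing processing time): #122 #129 #108 #136 #101 #115.
#122: 0→17
#129: 17→32
#108: 32→42
#136: 42→50
#101: 50→55
#115: 55→59
Sum = 17+32+42+50+55+59 = 255.
SPT (increasing processing time): #115 #101 #136 #108 #129 #122.
#115: 0→4
#101: 4→9
#136: 9→17
#108: 17→27
#129: 27→42
#122: 42→59
Sum = 4+9+17+27+42+59 = 158.
EDD 191, FIFO 185, LPT 255, SPT 158 → minimum 158.

158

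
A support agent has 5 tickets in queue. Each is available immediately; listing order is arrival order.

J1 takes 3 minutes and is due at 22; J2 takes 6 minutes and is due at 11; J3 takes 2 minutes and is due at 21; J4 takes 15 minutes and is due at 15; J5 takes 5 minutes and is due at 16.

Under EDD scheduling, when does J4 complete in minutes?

EDD (increasing due date): J2 J4 J5 J3 J1.
J2: 0→6
J4: 6→21

21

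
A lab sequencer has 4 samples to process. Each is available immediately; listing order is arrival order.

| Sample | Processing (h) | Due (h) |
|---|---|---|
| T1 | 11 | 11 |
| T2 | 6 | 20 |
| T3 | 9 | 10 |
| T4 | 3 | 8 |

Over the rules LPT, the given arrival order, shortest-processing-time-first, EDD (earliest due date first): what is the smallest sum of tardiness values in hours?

23

LPT (decreasing processing time): T1 T3 T2 T4.
T1: 0→11, due 11, tardiness 0
T3: 11→20, due 10, tardiness 10
T2: 20→26, due 20, tardiness 6
T4: 26→29, due 8, tardiness 21
Sum = 0+10+6+21 = 37.
FIFO (arrival order): T1 T2 T3 T4.
T1: 0→11, due 11, tardiness 0
T2: 11→17, due 20, tardiness 0
T3: 17→26, due 10, tardiness 16
T4: 26→29, due 8, tardiness 21
Sum = 0+0+16+21 = 37.
SPT (increasing processing time): T4 T2 T3 T1.
T4: 0→3, due 8, tardiness 0
T2: 3→9, due 20, tardiness 0
T3: 9→18, due 10, tardiness 8
T1: 18→29, due 11, tardiness 18
Sum = 0+0+8+18 = 26.
EDD (increasing due date): T4 T3 T1 T2.
T4: 0→3, due 8, tardiness 0
T3: 3→12, due 10, tardiness 2
T1: 12→23, due 11, tardiness 12
T2: 23→29, due 20, tardiness 9
Sum = 0+2+12+9 = 23.
LPT 37, FIFO 37, SPT 26, EDD 23 → minimum 23.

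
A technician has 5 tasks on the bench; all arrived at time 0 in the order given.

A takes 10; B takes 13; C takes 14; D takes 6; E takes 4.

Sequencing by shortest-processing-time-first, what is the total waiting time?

SPT (increasing processing time): E D A B C.
E: waits 0, runs 0→4
D: waits 4, runs 4→10
A: waits 10, runs 10→20
B: waits 20, runs 20→33
C: waits 33, runs 33→47
Sum = 0+4+10+20+33 = 67.

67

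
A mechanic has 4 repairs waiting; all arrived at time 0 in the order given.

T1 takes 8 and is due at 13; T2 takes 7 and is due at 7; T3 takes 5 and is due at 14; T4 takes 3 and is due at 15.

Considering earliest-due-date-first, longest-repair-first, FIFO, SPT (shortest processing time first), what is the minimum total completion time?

EDD (increasing due date): T2 T1 T3 T4.
T2: 0→7
T1: 7→15
T3: 15→20
T4: 20→23
Sum = 7+15+20+23 = 65.
LPT (decreasing processing time): T1 T2 T3 T4.
T1: 0→8
T2: 8→15
T3: 15→20
T4: 20→23
Sum = 8+15+20+23 = 66.
FIFO (arrival order): T1 T2 T3 T4.
T1: 0→8
T2: 8→15
T3: 15→20
T4: 20→23
Sum = 8+15+20+23 = 66.
SPT (increasing processing time): T4 T3 T2 T1.
T4: 0→3
T3: 3→8
T2: 8→15
T1: 15→23
Sum = 3+8+15+23 = 49.
EDD 65, LPT 66, FIFO 66, SPT 49 → minimum 49.

49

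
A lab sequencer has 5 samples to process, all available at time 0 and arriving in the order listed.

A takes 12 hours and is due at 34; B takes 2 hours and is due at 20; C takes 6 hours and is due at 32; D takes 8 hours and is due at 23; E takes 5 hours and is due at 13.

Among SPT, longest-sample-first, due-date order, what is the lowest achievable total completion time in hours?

SPT (increasing processing time): B E C D A.
B: 0→2
E: 2→7
C: 7→13
D: 13→21
A: 21→33
Sum = 2+7+13+21+33 = 76.
LPT (decreasing processing time): A D C E B.
A: 0→12
D: 12→20
C: 20→26
E: 26→31
B: 31→33
Sum = 12+20+26+31+33 = 122.
EDD (increasing due date): E B D C A.
E: 0→5
B: 5→7
D: 7→15
C: 15→21
A: 21→33
Sum = 5+7+15+21+33 = 81.
SPT 76, LPT 122, EDD 81 → minimum 76.

76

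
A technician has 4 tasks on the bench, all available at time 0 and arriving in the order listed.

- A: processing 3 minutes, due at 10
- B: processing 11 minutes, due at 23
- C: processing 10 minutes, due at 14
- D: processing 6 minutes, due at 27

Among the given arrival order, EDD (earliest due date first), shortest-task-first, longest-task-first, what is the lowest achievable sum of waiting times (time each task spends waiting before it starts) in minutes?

FIFO (arrival order): A B C D.
A: waits 0, runs 0→3
B: waits 3, runs 3→14
C: waits 14, runs 14→24
D: waits 24, runs 24→30
Sum = 0+3+14+24 = 41.
EDD (increasing due date): A C B D.
A: waits 0, runs 0→3
C: waits 3, runs 3→13
B: waits 13, runs 13→24
D: waits 24, runs 24→30
Sum = 0+3+13+24 = 40.
SPT (increasing processing time): A D C B.
A: waits 0, runs 0→3
D: waits 3, runs 3→9
C: waits 9, runs 9→19
B: waits 19, runs 19→30
Sum = 0+3+9+19 = 31.
LPT (decreasing processing time): B C D A.
B: waits 0, runs 0→11
C: waits 11, runs 11→21
D: waits 21, runs 21→27
A: waits 27, runs 27→30
Sum = 0+11+21+27 = 59.
FIFO 41, EDD 40, SPT 31, LPT 59 → minimum 31.

31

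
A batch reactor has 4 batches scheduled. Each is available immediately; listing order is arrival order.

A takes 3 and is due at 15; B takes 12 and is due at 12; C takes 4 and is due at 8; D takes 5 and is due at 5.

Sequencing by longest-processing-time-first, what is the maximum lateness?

13

LPT (decreasing processing time): B D C A.
B: 0→12, due 12, lateness 0
D: 12→17, due 5, lateness 12
C: 17→21, due 8, lateness 13
A: 21→24, due 15, lateness 9
Maximum = 13.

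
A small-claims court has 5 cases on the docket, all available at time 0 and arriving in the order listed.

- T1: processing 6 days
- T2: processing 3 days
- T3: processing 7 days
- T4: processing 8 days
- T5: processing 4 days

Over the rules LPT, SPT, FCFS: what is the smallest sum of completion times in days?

LPT (decreasing processing time): T4 T3 T1 T5 T2.
T4: 0→8
T3: 8→15
T1: 15→21
T5: 21→25
T2: 25→28
Sum = 8+15+21+25+28 = 97.
SPT (increasing processing time): T2 T5 T1 T3 T4.
T2: 0→3
T5: 3→7
T1: 7→13
T3: 13→20
T4: 20→28
Sum = 3+7+13+20+28 = 71.
FIFO (arrival order): T1 T2 T3 T4 T5.
T1: 0→6
T2: 6→9
T3: 9→16
T4: 16→24
T5: 24→28
Sum = 6+9+16+24+28 = 83.
LPT 97, SPT 71, FIFO 83 → minimum 71.

71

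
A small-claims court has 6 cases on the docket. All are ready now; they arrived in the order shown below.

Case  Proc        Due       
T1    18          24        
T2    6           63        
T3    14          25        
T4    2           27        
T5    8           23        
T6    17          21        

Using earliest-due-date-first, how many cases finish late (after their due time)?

5

EDD (increasing due date): T6 T5 T1 T3 T4 T2.
T6: 0→17, due 21, tardiness 0
T5: 17→25, due 23, tardiness 2
T1: 25→43, due 24, tardiness 19
T3: 43→57, due 25, tardiness 32
T4: 57→59, due 27, tardiness 32
T2: 59→65, due 63, tardiness 2
Late cases: 5.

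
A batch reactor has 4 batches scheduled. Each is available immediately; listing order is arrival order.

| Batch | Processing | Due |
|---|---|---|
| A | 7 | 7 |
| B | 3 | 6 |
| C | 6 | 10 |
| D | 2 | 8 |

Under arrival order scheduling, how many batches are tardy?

3

FIFO (arrival order): A B C D.
A: 0→7, due 7, tardiness 0
B: 7→10, due 6, tardiness 4
C: 10→16, due 10, tardiness 6
D: 16→18, due 8, tardiness 10
Late batches: 3.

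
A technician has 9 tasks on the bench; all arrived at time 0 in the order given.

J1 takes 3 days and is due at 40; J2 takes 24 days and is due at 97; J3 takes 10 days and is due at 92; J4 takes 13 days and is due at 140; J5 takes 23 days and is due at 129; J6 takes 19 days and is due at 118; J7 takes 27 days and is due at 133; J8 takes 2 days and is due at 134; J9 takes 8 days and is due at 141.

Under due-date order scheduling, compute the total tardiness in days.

0

EDD (increasing due date): J1 J3 J2 J6 J5 J7 J8 J4 J9.
J1: 0→3, due 40, tardiness 0
J3: 3→13, due 92, tardiness 0
J2: 13→37, due 97, tardiness 0
J6: 37→56, due 118, tardiness 0
J5: 56→79, due 129, tardiness 0
J7: 79→106, due 133, tardiness 0
J8: 106→108, due 134, tardiness 0
J4: 108→121, due 140, tardiness 0
J9: 121→129, due 141, tardiness 0
Sum = 0+0+0+0+0+0+0+0+0 = 0.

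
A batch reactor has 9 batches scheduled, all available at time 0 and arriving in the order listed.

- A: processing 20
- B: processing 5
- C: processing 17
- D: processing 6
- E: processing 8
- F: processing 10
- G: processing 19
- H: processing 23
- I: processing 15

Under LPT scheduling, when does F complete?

LPT (decreasing processing time): H A G C I F E D B.
H: 0→23
A: 23→43
G: 43→62
C: 62→79
I: 79→94
F: 94→104

104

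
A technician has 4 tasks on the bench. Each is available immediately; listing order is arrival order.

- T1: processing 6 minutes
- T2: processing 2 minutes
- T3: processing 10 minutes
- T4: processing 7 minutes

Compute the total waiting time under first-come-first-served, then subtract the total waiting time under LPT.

-18

FIFO (arrival order): T1 T2 T3 T4.
T1: waits 0, runs 0→6
T2: waits 6, runs 6→8
T3: waits 8, runs 8→18
T4: waits 18, runs 18→25
Sum = 0+6+8+18 = 32.
LPT (decreasing processing time): T3 T4 T1 T2.
T3: waits 0, runs 0→10
T4: waits 10, runs 10→17
T1: waits 17, runs 17→23
T2: waits 23, runs 23→25
Sum = 0+10+17+23 = 50.
Difference = 32 − 50 = -18.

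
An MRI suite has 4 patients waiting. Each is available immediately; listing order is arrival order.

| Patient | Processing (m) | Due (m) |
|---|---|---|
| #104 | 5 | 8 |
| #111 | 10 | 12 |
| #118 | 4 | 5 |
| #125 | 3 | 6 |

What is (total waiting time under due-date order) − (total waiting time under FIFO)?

-16

EDD (increasing due date): #118 #125 #104 #111.
#118: waits 0, runs 0→4
#125: waits 4, runs 4→7
#104: waits 7, runs 7→12
#111: waits 12, runs 12→22
Sum = 0+4+7+12 = 23.
FIFO (arrival order): #104 #111 #118 #125.
#104: waits 0, runs 0→5
#111: waits 5, runs 5→15
#118: waits 15, runs 15→19
#125: waits 19, runs 19→22
Sum = 0+5+15+19 = 39.
Difference = 23 − 39 = -16.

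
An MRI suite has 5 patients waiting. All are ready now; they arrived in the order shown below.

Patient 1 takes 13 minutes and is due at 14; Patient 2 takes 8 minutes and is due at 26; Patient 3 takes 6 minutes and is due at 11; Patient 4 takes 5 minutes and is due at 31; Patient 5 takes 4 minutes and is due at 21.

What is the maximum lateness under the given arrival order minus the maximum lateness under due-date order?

FIFO (arrival order): Patient 1 Patient 2 Patient 3 Patient 4 Patient 5.
Patient 1: 0→13, due 14, lateness -1
Patient 2: 13→21, due 26, lateness -5
Patient 3: 21→27, due 11, lateness 16
Patient 4: 27→32, due 31, lateness 1
Patient 5: 32→36, due 21, lateness 15
Maximum = 16.
EDD (increasing due date): Patient 3 Patient 1 Patient 5 Patient 2 Patient 4.
Patient 3: 0→6, due 11, lateness -5
Patient 1: 6→19, due 14, lateness 5
Patient 5: 19→23, due 21, lateness 2
Patient 2: 23→31, due 26, lateness 5
Patient 4: 31→36, due 31, lateness 5
Maximum = 5.
Difference = 16 − 5 = 11.

11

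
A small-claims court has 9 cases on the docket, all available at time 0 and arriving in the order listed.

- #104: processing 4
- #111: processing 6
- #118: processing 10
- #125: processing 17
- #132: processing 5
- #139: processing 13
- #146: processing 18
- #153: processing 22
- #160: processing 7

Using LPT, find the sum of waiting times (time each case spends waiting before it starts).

LPT (decreasing processing time): #153 #146 #125 #139 #118 #160 #111 #132 #104.
#153: waits 0, runs 0→22
#146: waits 22, runs 22→40
#125: waits 40, runs 40→57
#139: waits 57, runs 57→70
#118: waits 70, runs 70→80
#160: waits 80, runs 80→87
#111: waits 87, runs 87→93
#132: waits 93, runs 93→98
#104: waits 98, runs 98→102
Sum = 0+22+40+57+70+80+87+93+98 = 547.

547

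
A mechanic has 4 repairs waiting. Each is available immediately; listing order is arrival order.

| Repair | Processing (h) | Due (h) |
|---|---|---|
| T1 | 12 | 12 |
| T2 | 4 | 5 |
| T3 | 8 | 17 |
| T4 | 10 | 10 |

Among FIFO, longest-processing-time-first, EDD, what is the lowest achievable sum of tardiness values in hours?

35

FIFO (arrival order): T1 T2 T3 T4.
T1: 0→12, due 12, tardiness 0
T2: 12→16, due 5, tardiness 11
T3: 16→24, due 17, tardiness 7
T4: 24→34, due 10, tardiness 24
Sum = 0+11+7+24 = 42.
LPT (decreasing processing time): T1 T4 T3 T2.
T1: 0→12, due 12, tardiness 0
T4: 12→22, due 10, tardiness 12
T3: 22→30, due 17, tardiness 13
T2: 30→34, due 5, tardiness 29
Sum = 0+12+13+29 = 54.
EDD (increasing due date): T2 T4 T1 T3.
T2: 0→4, due 5, tardiness 0
T4: 4→14, due 10, tardiness 4
T1: 14→26, due 12, tardiness 14
T3: 26→34, due 17, tardiness 17
Sum = 0+4+14+17 = 35.
FIFO 42, LPT 54, EDD 35 → minimum 35.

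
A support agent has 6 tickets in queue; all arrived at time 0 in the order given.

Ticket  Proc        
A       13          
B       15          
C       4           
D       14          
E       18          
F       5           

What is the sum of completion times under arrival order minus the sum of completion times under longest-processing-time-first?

FIFO (arrival order): A B C D E F.
A: 0→13
B: 13→28
C: 28→32
D: 32→46
E: 46→64
F: 64→69
Sum = 13+28+32+46+64+69 = 252.
LPT (decreasing processing time): E B D A F C.
E: 0→18
B: 18→33
D: 33→47
A: 47→60
F: 60→65
C: 65→69
Sum = 18+33+47+60+65+69 = 292.
Difference = 252 − 292 = -40.

-40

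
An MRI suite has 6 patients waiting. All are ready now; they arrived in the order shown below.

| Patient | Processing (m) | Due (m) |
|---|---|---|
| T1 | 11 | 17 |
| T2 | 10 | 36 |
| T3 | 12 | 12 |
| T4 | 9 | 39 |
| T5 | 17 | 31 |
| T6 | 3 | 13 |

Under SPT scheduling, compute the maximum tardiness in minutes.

SPT (increasing processing time): T6 T4 T2 T1 T3 T5.
T6: 0→3, due 13, tardiness 0
T4: 3→12, due 39, tardiness 0
T2: 12→22, due 36, tardiness 0
T1: 22→33, due 17, tardiness 16
T3: 33→45, due 12, tardiness 33
T5: 45→62, due 31, tardiness 31
Maximum = 33.

33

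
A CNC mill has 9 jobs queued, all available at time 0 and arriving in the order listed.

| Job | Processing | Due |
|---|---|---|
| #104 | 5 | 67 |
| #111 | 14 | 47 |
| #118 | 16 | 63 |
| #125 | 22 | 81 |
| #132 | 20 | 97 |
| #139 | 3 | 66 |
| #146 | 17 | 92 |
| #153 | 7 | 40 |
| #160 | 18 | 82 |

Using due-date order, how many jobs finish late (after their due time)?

EDD (increasing due date): #153 #111 #118 #139 #104 #125 #160 #146 #132.
#153: 0→7, due 40, tardiness 0
#111: 7→21, due 47, tardiness 0
#118: 21→37, due 63, tardiness 0
#139: 37→40, due 66, tardiness 0
#104: 40→45, due 67, tardiness 0
#125: 45→67, due 81, tardiness 0
#160: 67→85, due 82, tardiness 3
#146: 85→102, due 92, tardiness 10
#132: 102→122, due 97, tardiness 25
Late jobs: 3.

3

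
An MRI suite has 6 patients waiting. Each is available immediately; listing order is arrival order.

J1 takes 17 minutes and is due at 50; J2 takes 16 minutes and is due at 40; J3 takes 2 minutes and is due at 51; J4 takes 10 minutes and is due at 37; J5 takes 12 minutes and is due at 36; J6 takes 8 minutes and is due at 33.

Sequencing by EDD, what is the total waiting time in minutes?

167

EDD (increasing due date): J6 J5 J4 J2 J1 J3.
J6: waits 0, runs 0→8
J5: waits 8, runs 8→20
J4: waits 20, runs 20→30
J2: waits 30, runs 30→46
J1: waits 46, runs 46→63
J3: waits 63, runs 63→65
Sum = 0+8+20+30+46+63 = 167.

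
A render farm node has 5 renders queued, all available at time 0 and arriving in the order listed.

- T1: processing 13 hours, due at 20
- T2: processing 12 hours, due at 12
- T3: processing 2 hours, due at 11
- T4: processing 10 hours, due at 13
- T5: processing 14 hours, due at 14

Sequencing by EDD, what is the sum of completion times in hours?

129

EDD (increasing due date): T3 T2 T4 T5 T1.
T3: 0→2
T2: 2→14
T4: 14→24
T5: 24→38
T1: 38→51
Sum = 2+14+24+38+51 = 129.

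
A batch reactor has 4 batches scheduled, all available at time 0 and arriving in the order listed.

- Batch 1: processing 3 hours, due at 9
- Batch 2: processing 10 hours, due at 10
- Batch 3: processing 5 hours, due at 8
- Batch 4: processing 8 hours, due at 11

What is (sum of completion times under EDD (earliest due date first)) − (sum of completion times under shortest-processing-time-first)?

EDD (increasing due date): Batch 3 Batch 1 Batch 2 Batch 4.
Batch 3: 0→5
Batch 1: 5→8
Batch 2: 8→18
Batch 4: 18→26
Sum = 5+8+18+26 = 57.
SPT (increasing processing time): Batch 1 Batch 3 Batch 4 Batch 2.
Batch 1: 0→3
Batch 3: 3→8
Batch 4: 8→16
Batch 2: 16→26
Sum = 3+8+16+26 = 53.
Difference = 57 − 53 = 4.

4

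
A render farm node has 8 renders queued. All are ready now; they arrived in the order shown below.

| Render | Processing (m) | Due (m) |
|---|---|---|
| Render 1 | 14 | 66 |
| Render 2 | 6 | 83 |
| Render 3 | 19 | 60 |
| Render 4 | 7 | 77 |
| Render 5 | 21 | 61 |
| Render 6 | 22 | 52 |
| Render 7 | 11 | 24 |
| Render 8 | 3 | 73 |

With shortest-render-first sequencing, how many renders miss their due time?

3

SPT (increasing processing time): Render 8 Render 2 Render 4 Render 7 Render 1 Render 3 Render 5 Render 6.
Render 8: 0→3, due 73, tardiness 0
Render 2: 3→9, due 83, tardiness 0
Render 4: 9→16, due 77, tardiness 0
Render 7: 16→27, due 24, tardiness 3
Render 1: 27→41, due 66, tardiness 0
Render 3: 41→60, due 60, tardiness 0
Render 5: 60→81, due 61, tardiness 20
Render 6: 81→103, due 52, tardiness 51
Late renders: 3.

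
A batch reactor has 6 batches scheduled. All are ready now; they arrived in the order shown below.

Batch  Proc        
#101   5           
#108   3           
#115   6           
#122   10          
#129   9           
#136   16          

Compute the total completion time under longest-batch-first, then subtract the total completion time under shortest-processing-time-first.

83

LPT (decreasing processing time): #136 #122 #129 #115 #101 #108.
#136: 0→16
#122: 16→26
#129: 26→35
#115: 35→41
#101: 41→46
#108: 46→49
Sum = 16+26+35+41+46+49 = 213.
SPT (increasing processing time): #108 #101 #115 #129 #122 #136.
#108: 0→3
#101: 3→8
#115: 8→14
#129: 14→23
#122: 23→33
#136: 33→49
Sum = 3+8+14+23+33+49 = 130.
Difference = 213 − 130 = 83.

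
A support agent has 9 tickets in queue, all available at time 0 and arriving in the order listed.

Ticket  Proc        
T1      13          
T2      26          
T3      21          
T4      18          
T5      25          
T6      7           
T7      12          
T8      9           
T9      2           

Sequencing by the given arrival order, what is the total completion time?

FIFO (arrival order): T1 T2 T3 T4 T5 T6 T7 T8 T9.
T1: 0→13
T2: 13→39
T3: 39→60
T4: 60→78
T5: 78→103
T6: 103→110
T7: 110→122
T8: 122→131
T9: 131→133
Sum = 13+39+60+78+103+110+122+131+133 = 789.

789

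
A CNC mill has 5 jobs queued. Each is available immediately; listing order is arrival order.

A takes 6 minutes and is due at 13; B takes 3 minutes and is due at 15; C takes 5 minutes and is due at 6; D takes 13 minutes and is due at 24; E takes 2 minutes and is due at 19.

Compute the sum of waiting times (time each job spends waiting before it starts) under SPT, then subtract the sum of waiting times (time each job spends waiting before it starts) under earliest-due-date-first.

-13

SPT (increasing processing time): E B C A D.
E: waits 0, runs 0→2
B: waits 2, runs 2→5
C: waits 5, runs 5→10
A: waits 10, runs 10→16
D: waits 16, runs 16→29
Sum = 0+2+5+10+16 = 33.
EDD (increasing due date): C A B E D.
C: waits 0, runs 0→5
A: waits 5, runs 5→11
B: waits 11, runs 11→14
E: waits 14, runs 14→16
D: waits 16, runs 16→29
Sum = 0+5+11+14+16 = 46.
Difference = 33 − 46 = -13.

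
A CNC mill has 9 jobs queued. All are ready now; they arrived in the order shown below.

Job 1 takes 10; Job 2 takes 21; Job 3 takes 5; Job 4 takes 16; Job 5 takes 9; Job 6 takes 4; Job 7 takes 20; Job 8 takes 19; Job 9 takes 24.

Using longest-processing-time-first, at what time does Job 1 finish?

LPT (decreasing processing time): Job 9 Job 2 Job 7 Job 8 Job 4 Job 1 Job 5 Job 3 Job 6.
Job 9: 0→24
Job 2: 24→45
Job 7: 45→65
Job 8: 65→84
Job 4: 84→100
Job 1: 100→110

110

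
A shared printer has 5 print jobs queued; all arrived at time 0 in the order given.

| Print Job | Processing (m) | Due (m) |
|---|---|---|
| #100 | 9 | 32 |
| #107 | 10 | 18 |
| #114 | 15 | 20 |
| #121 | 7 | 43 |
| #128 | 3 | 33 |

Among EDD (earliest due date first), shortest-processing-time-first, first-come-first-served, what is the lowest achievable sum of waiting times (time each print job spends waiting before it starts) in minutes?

EDD (increasing due date): #107 #114 #100 #128 #121.
#107: waits 0, runs 0→10
#114: waits 10, runs 10→25
#100: waits 25, runs 25→34
#128: waits 34, runs 34→37
#121: waits 37, runs 37→44
Sum = 0+10+25+34+37 = 106.
SPT (increasing processing time): #128 #121 #100 #107 #114.
#128: waits 0, runs 0→3
#121: waits 3, runs 3→10
#100: waits 10, runs 10→19
#107: waits 19, runs 19→29
#114: waits 29, runs 29→44
Sum = 0+3+10+19+29 = 61.
FIFO (arrival order): #100 #107 #114 #121 #128.
#100: waits 0, runs 0→9
#107: waits 9, runs 9→19
#114: waits 19, runs 19→34
#121: waits 34, runs 34→41
#128: waits 41, runs 41→44
Sum = 0+9+19+34+41 = 103.
EDD 106, SPT 61, FIFO 103 → minimum 61.

61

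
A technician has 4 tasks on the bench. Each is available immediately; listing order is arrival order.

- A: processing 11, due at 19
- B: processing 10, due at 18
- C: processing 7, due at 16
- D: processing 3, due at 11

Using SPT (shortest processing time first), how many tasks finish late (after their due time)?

SPT (increasing processing time): D C B A.
D: 0→3, due 11, tardiness 0
C: 3→10, due 16, tardiness 0
B: 10→20, due 18, tardiness 2
A: 20→31, due 19, tardiness 12
Late tasks: 2.

2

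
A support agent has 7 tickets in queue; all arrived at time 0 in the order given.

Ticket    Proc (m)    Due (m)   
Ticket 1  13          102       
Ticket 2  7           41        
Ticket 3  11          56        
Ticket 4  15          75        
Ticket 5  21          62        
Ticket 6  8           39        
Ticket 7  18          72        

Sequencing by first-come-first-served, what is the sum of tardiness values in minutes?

62

FIFO (arrival order): Ticket 1 Ticket 2 Ticket 3 Ticket 4 Ticket 5 Ticket 6 Ticket 7.
Ticket 1: 0→13, due 102, tardiness 0
Ticket 2: 13→20, due 41, tardiness 0
Ticket 3: 20→31, due 56, tardiness 0
Ticket 4: 31→46, due 75, tardiness 0
Ticket 5: 46→67, due 62, tardiness 5
Ticket 6: 67→75, due 39, tardiness 36
Ticket 7: 75→93, due 72, tardiness 21
Sum = 0+0+0+0+5+36+21 = 62.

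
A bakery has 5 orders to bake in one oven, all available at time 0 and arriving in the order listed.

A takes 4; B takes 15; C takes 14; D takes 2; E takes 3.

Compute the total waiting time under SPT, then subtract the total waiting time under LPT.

SPT (increasing processing time): D E A C B.
D: waits 0, runs 0→2
E: waits 2, runs 2→5
A: waits 5, runs 5→9
C: waits 9, runs 9→23
B: waits 23, runs 23→38
Sum = 0+2+5+9+23 = 39.
LPT (decreasing processing time): B C A E D.
B: waits 0, runs 0→15
C: waits 15, runs 15→29
A: waits 29, runs 29→33
E: waits 33, runs 33→36
D: waits 36, runs 36→38
Sum = 0+15+29+33+36 = 113.
Difference = 39 − 113 = -74.

-74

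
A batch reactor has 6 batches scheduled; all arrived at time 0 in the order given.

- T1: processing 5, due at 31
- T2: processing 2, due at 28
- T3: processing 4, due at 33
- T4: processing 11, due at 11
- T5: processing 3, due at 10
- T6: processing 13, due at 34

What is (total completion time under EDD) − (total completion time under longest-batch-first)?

EDD (increasing due date): T5 T4 T2 T1 T3 T6.
T5: 0→3
T4: 3→14
T2: 14→16
T1: 16→21
T3: 21→25
T6: 25→38
Sum = 3+14+16+21+25+38 = 117.
LPT (decreasing processing time): T6 T4 T1 T3 T5 T2.
T6: 0→13
T4: 13→24
T1: 24→29
T3: 29→33
T5: 33→36
T2: 36→38
Sum = 13+24+29+33+36+38 = 173.
Difference = 117 − 173 = -56.

-56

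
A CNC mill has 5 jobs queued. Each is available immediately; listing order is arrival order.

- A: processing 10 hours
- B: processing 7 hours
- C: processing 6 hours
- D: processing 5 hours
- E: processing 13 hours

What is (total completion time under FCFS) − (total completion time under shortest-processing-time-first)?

16

FIFO (arrival order): A B C D E.
A: 0→10
B: 10→17
C: 17→23
D: 23→28
E: 28→41
Sum = 10+17+23+28+41 = 119.
SPT (increasing processing time): D C B A E.
D: 0→5
C: 5→11
B: 11→18
A: 18→28
E: 28→41
Sum = 5+11+18+28+41 = 103.
Difference = 119 − 103 = 16.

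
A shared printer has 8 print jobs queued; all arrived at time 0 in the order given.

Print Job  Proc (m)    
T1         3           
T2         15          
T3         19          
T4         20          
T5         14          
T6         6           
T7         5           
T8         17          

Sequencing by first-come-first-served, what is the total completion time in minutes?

FIFO (arrival order): T1 T2 T3 T4 T5 T6 T7 T8.
T1: 0→3
T2: 3→18
T3: 18→37
T4: 37→57
T5: 57→71
T6: 71→77
T7: 77→82
T8: 82→99
Sum = 3+18+37+57+71+77+82+99 = 444.

444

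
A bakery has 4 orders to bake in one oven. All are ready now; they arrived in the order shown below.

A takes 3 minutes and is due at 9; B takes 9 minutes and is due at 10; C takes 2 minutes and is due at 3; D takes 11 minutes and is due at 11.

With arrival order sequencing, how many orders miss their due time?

FIFO (arrival order): A B C D.
A: 0→3, due 9, tardiness 0
B: 3→12, due 10, tardiness 2
C: 12→14, due 3, tardiness 11
D: 14→25, due 11, tardiness 14
Late orders: 3.

3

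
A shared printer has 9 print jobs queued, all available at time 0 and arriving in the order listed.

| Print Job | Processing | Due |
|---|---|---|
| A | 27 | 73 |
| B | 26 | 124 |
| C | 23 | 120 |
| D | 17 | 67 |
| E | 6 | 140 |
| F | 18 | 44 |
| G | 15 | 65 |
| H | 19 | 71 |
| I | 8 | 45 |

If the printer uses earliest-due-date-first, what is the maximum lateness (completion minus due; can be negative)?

EDD (increasing due date): F I G D H A C B E.
F: 0→18, due 44, lateness -26
I: 18→26, due 45, lateness -19
G: 26→41, due 65, lateness -24
D: 41→58, due 67, lateness -9
H: 58→77, due 71, lateness 6
A: 77→104, due 73, lateness 31
C: 104→127, due 120, lateness 7
B: 127→153, due 124, lateness 29
E: 153→159, due 140, lateness 19
Maximum = 31.

31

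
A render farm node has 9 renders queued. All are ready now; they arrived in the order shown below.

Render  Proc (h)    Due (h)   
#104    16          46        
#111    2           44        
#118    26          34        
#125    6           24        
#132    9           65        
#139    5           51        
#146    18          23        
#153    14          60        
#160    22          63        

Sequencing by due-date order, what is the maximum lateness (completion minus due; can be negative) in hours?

53

EDD (increasing due date): #146 #125 #118 #111 #104 #139 #153 #160 #132.
#146: 0→18, due 23, lateness -5
#125: 18→24, due 24, lateness 0
#118: 24→50, due 34, lateness 16
#111: 50→52, due 44, lateness 8
#104: 52→68, due 46, lateness 22
#139: 68→73, due 51, lateness 22
#153: 73→87, due 60, lateness 27
#160: 87→109, due 63, lateness 46
#132: 109→118, due 65, lateness 53
Maximum = 53.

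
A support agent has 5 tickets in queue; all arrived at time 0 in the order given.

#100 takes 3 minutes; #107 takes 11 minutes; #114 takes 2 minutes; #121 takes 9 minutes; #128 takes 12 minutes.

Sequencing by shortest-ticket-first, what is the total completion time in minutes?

SPT (increasing processing time): #114 #100 #121 #107 #128.
#114: 0→2
#100: 2→5
#121: 5→14
#107: 14→25
#128: 25→37
Sum = 2+5+14+25+37 = 83.

83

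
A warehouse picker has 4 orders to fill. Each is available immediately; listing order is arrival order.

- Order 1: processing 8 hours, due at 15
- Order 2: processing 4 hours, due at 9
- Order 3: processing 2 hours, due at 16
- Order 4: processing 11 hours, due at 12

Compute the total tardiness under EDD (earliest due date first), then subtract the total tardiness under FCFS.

EDD (increasing due date): Order 2 Order 4 Order 1 Order 3.
Order 2: 0→4, due 9, tardiness 0
Order 4: 4→15, due 12, tardiness 3
Order 1: 15→23, due 15, tardiness 8
Order 3: 23→25, due 16, tardiness 9
Sum = 0+3+8+9 = 20.
FIFO (arrival order): Order 1 Order 2 Order 3 Order 4.
Order 1: 0→8, due 15, tardiness 0
Order 2: 8→12, due 9, tardiness 3
Order 3: 12→14, due 16, tardiness 0
Order 4: 14→25, due 12, tardiness 13
Sum = 0+3+0+13 = 16.
Difference = 20 − 16 = 4.

4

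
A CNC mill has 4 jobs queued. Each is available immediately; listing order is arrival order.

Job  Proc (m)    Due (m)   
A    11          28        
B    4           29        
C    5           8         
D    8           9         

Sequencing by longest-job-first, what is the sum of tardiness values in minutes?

LPT (decreasing processing time): A D C B.
A: 0→11, due 28, tardiness 0
D: 11→19, due 9, tardiness 10
C: 19→24, due 8, tardiness 16
B: 24→28, due 29, tardiness 0
Sum = 0+10+16+0 = 26.

26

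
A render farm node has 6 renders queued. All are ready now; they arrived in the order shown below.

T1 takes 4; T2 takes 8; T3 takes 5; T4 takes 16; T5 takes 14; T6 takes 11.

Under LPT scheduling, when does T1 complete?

58

LPT (decreasing processing time): T4 T5 T6 T2 T3 T1.
T4: 0→16
T5: 16→30
T6: 30→41
T2: 41→49
T3: 49→54
T1: 54→58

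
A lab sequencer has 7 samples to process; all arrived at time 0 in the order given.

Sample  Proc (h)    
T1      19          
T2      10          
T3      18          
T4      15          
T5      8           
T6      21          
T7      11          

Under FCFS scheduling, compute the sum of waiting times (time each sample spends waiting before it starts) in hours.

318

FIFO (arrival order): T1 T2 T3 T4 T5 T6 T7.
T1: waits 0, runs 0→19
T2: waits 19, runs 19→29
T3: waits 29, runs 29→47
T4: waits 47, runs 47→62
T5: waits 62, runs 62→70
T6: waits 70, runs 70→91
T7: waits 91, runs 91→102
Sum = 0+19+29+47+62+70+91 = 318.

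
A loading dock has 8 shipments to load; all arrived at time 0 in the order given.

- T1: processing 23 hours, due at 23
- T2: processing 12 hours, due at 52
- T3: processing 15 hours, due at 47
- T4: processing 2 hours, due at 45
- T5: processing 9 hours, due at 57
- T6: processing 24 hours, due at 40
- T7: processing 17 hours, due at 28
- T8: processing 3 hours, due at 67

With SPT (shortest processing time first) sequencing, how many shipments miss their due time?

3

SPT (increasing processing time): T4 T8 T5 T2 T3 T7 T1 T6.
T4: 0→2, due 45, tardiness 0
T8: 2→5, due 67, tardiness 0
T5: 5→14, due 57, tardiness 0
T2: 14→26, due 52, tardiness 0
T3: 26→41, due 47, tardiness 0
T7: 41→58, due 28, tardiness 30
T1: 58→81, due 23, tardiness 58
T6: 81→105, due 40, tardiness 65
Late shipments: 3.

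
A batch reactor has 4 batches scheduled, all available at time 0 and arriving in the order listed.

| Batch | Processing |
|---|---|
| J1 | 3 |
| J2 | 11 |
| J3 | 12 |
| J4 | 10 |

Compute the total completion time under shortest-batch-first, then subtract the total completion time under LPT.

-28

SPT (increasing processing time): J1 J4 J2 J3.
J1: 0→3
J4: 3→13
J2: 13→24
J3: 24→36
Sum = 3+13+24+36 = 76.
LPT (decreasing processing time): J3 J2 J4 J1.
J3: 0→12
J2: 12→23
J4: 23→33
J1: 33→36
Sum = 12+23+33+36 = 104.
Difference = 76 − 104 = -28.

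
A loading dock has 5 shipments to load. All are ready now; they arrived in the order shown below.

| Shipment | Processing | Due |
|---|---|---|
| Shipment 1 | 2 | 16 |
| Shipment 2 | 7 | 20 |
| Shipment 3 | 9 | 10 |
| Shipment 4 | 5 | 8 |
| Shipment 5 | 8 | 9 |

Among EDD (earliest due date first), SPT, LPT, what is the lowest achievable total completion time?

76

EDD (increasing due date): Shipment 4 Shipment 5 Shipment 3 Shipment 1 Shipment 2.
Shipment 4: 0→5
Shipment 5: 5→13
Shipment 3: 13→22
Shipment 1: 22→24
Shipment 2: 24→31
Sum = 5+13+22+24+31 = 95.
SPT (increasing processing time): Shipment 1 Shipment 4 Shipment 2 Shipment 5 Shipment 3.
Shipment 1: 0→2
Shipment 4: 2→7
Shipment 2: 7→14
Shipment 5: 14→22
Shipment 3: 22→31
Sum = 2+7+14+22+31 = 76.
LPT (decreasing processing time): Shipment 3 Shipment 5 Shipment 2 Shipment 4 Shipment 1.
Shipment 3: 0→9
Shipment 5: 9→17
Shipment 2: 17→24
Shipment 4: 24→29
Shipment 1: 29→31
Sum = 9+17+24+29+31 = 110.
EDD 95, SPT 76, LPT 110 → minimum 76.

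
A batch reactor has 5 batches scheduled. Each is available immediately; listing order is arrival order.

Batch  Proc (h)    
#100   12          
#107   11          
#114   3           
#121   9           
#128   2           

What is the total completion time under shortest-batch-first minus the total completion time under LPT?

SPT (increasing processing time): #128 #114 #121 #107 #100.
#128: 0→2
#114: 2→5
#121: 5→14
#107: 14→25
#100: 25→37
Sum = 2+5+14+25+37 = 83.
LPT (decreasing processing time): #100 #107 #121 #114 #128.
#100: 0→12
#107: 12→23
#121: 23→32
#114: 32→35
#128: 35→37
Sum = 12+23+32+35+37 = 139.
Difference = 83 − 139 = -56.

-56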